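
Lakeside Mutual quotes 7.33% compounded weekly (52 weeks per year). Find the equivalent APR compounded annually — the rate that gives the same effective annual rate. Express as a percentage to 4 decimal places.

7.5998%

EAR = (1 + 0.0733/52)^52 − 1 = 0.075998.
Compounded annually, the equivalent nominal rate is the EAR itself: 7.5998%.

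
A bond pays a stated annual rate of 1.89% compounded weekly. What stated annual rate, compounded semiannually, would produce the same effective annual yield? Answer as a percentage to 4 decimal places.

1.8986%

EAR = (1 + 0.0189/52)^52 − 1 = 0.019076.
Solve (1 + r/2)^2 = 1.019076: r/2 = 1.019076^(1/2) − 1 = 0.009493, so r = 0.018986 = 1.8986%.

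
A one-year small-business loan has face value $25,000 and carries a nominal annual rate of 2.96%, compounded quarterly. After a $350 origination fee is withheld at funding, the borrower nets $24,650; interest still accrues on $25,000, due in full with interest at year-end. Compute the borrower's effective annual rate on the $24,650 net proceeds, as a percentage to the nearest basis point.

4.46%

Amount owed after one year: 25,000 × (1 + 0.0296/4)^4 = 25,000 × 1.029930 = $25,748.25.
Effective rate on net proceeds: 25,748.25 / 24,650 − 1 = 0.044554 = 4.46%.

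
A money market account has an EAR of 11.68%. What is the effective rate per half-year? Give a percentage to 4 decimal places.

The per-half-year rate i satisfies (1 + i)^2 = 1 + 0.1168.
i = 1.1168^(1/2) − 1 = 0.0567876 = 5.6788%.

5.6788%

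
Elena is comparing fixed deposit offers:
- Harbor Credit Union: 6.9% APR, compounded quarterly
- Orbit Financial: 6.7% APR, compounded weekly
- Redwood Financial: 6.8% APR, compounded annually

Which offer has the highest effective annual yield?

Harbor Credit Union: (1 + 0.069/4)^4 − 1 = 7.081%
Orbit Financial: (1 + 0.067/52)^52 − 1 = 6.925%
Redwood Financial: compounded annually, EAR = 6.800%
The highest effective annual rate is Harbor Credit Union at 7.081%.

Harbor Credit Union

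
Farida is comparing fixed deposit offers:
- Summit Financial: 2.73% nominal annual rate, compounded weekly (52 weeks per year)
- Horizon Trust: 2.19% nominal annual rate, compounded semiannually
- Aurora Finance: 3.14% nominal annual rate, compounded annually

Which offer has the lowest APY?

Horizon Trust

Summit Financial: (1 + 0.0273/52)^52 − 1 = 2.767%
Horizon Trust: (1 + 0.0219/2)^2 − 1 = 2.202%
Aurora Finance: compounded annually, EAR = 3.140%
The lowest effective annual rate is Horizon Trust at 2.202%.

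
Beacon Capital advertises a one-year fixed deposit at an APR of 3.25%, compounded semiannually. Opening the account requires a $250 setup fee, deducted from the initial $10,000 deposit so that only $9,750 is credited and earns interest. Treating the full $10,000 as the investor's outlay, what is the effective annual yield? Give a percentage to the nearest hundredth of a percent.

0.69%

Value after one year: 9,750 × (1 + 0.0325/2)^2 = 9,750 × 1.032764 = $10,069.45.
Effective yield on the $10,000 outlay: 10,069.45 / 10,000 − 1 = 0.006945 = 0.69%.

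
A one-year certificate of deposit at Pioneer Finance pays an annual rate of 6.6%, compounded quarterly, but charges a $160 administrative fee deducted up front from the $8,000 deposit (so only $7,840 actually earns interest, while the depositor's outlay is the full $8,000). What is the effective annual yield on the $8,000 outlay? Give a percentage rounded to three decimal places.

Value after one year: 7,840 × (1 + 0.066/4)^4 = 7,840 × 1.067652 = $8,370.39.
Effective yield on the $8,000 outlay: 8,370.39 / 8,000 − 1 = 0.046299 = 4.630%.

4.630%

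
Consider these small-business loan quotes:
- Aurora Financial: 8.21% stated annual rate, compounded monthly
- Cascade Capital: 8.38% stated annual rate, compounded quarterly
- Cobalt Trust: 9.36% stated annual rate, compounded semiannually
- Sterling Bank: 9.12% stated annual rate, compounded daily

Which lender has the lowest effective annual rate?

Aurora Financial: (1 + 0.0821/12)^12 − 1 = 8.526%
Cascade Capital: (1 + 0.0838/4)^4 − 1 = 8.647%
Cobalt Trust: (1 + 0.0936/2)^2 − 1 = 9.579%
Sterling Bank: (1 + 0.0912/365)^365 − 1 = 9.548%
The lowest effective annual rate is Aurora Financial at 8.526%.

Aurora Financial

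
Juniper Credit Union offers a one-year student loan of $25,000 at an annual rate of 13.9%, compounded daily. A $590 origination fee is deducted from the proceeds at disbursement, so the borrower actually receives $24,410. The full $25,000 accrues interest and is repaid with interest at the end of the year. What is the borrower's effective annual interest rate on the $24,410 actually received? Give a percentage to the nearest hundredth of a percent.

17.69%

Amount owed after one year: 25,000 × (1 + 0.139/365)^365 = 25,000 × 1.149094 = $28,727.34.
Effective rate on net proceeds: 28,727.34 / 24,410 − 1 = 0.176868 = 17.69%.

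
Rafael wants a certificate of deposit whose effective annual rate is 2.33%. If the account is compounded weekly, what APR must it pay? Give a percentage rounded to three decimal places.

(1 + r/52)^52 − 1 = 0.0233, so 1 + r/52 = 1.0233^(1/52).
r/52 = 0.000443, so r = 0.023038 = 2.304%.

2.304%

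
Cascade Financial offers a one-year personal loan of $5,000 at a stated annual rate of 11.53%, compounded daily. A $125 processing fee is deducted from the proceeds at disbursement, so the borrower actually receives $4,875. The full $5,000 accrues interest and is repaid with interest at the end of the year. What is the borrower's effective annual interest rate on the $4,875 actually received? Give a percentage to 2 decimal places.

15.10%

Amount owed after one year: 5,000 × (1 + 0.1153/365)^365 = 5,000 × 1.122190 = $5,610.95.
Effective rate on net proceeds: 5,610.95 / 4,875 − 1 = 0.150964 = 15.10%.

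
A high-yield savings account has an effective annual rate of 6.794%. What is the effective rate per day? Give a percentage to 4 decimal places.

0.0180%

The per-day rate i satisfies (1 + i)^365 = 1 + 0.06794.
i = 1.06794^(1/365) − 1 = 0.0001801 = 0.0180%.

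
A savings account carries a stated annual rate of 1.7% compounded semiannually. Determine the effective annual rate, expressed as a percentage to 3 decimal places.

EAR = (1 + 0.017/2)^2 − 1.
= (1 + 0.008500)^2 − 1 = 1.017072 − 1 = 1.707%.

1.707%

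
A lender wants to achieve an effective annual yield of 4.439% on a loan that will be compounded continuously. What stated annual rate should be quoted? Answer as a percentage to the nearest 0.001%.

4.343%

Continuous: nominal r satisfies e^r − 1 = 0.04439.
r = ln(1 + 0.04439) = ln(1.04439) = 0.043433 = 4.343%.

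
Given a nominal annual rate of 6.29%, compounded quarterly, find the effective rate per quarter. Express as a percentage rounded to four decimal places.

With a nominal annual rate compounded quarterly, the periodic rate is the nominal rate divided by 4.
i = 0.0629 / 4 = 0.0157250 = 1.5725%.

1.5725%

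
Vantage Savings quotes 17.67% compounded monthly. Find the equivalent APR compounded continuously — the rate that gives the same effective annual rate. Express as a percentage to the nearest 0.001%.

17.541%

EAR = (1 + 0.1767/12)^12 − 1 = 0.191737.
Equivalent continuous rate: r = ln(1 + 0.191737) = 0.175412 = 17.541%.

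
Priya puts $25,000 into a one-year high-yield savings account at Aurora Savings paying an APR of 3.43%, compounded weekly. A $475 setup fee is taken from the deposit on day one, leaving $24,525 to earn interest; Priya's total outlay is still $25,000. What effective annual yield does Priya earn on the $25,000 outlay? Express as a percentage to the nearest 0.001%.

1.522%

Value after one year: 24,525 × (1 + 0.0343/52)^52 = 24,525 × 1.034883 = $25,380.51.
Effective yield on the $25,000 outlay: 25,380.51 / 25,000 − 1 = 0.015221 = 1.522%.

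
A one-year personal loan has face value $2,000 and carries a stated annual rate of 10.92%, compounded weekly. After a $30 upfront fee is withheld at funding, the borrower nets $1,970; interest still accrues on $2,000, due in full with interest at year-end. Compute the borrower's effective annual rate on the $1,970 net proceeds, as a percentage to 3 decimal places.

Amount owed after one year: 2,000 × (1 + 0.1092/52)^52 = 2,000 × 1.115258 = $2,230.52.
Effective rate on net proceeds: 2,230.52 / 1,970 − 1 = 0.132241 = 13.224%.

13.224%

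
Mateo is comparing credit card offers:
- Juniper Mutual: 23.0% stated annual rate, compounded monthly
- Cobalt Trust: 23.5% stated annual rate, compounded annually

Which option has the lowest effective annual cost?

Juniper Mutual: (1 + 0.230/12)^12 − 1 = 25.586%
Cobalt Trust: compounded annually, EAR = 23.500%
The lowest effective annual rate is Cobalt Trust at 23.500%.

Cobalt Trust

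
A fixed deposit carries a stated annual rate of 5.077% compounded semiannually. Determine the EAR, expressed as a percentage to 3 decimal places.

5.141%

EAR = (1 + 0.05077/2)^2 − 1.
= (1 + 0.025385)^2 − 1 = 1.051414 − 1 = 5.141%.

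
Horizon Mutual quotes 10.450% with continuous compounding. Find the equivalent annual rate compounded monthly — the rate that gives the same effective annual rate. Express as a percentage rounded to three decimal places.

EAR under continuous compounding: e^0.10450 − 1 = 0.110155.
Solve (1 + r/12)^12 = 1.110155: r/12 = 1.110155^(1/12) − 1 = 0.008746, so r = 0.104956 = 10.496%.

10.496%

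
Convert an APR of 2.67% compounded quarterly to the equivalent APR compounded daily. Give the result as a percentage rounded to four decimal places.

2.6612%

EAR = (1 + 0.0267/4)^4 − 1 = 0.026969.
Solve (1 + r/365)^365 = 1.026969: r/365 = 1.026969^(1/365) − 1 = 0.000073, so r = 0.026612 = 2.6612%.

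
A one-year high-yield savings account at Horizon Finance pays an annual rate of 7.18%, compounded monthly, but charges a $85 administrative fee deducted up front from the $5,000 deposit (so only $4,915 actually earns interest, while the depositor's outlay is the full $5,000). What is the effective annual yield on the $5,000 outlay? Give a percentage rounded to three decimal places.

Value after one year: 4,915 × (1 + 0.0718/12)^12 = 4,915 × 1.074211 = $5,279.75.
Effective yield on the $5,000 outlay: 5,279.75 / 5,000 − 1 = 0.055949 = 5.595%.

5.595%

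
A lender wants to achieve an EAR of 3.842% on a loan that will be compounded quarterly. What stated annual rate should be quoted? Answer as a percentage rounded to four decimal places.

(1 + r/4)^4 − 1 = 0.03842, so 1 + r/4 = 1.03842^(1/4).
r/4 = 0.009470, so r = 0.037879 = 3.7879%.

3.7879%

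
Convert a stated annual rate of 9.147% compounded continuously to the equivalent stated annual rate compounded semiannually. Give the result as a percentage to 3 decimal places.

9.359%

EAR under continuous compounding: e^0.09147 − 1 = 0.095784.
Solve (1 + r/2)^2 = 1.095784: r/2 = 1.095784^(1/2) − 1 = 0.046797, so r = 0.093594 = 9.359%.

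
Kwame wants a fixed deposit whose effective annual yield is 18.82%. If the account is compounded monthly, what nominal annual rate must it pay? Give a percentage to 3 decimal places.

(1 + r/12)^12 − 1 = 0.1882, so 1 + r/12 = 1.1882^(1/12).
r/12 = 0.014474, so r = 0.173684 = 17.368%.

17.368%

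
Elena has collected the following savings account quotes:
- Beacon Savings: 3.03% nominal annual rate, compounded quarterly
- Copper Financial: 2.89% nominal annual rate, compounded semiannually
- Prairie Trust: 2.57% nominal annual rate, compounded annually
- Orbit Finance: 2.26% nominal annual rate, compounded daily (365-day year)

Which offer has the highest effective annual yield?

Beacon Savings

Beacon Savings: (1 + 0.0303/4)^4 − 1 = 3.065%
Copper Financial: (1 + 0.0289/2)^2 − 1 = 2.911%
Prairie Trust: compounded annually, EAR = 2.570%
Orbit Finance: (1 + 0.0226/365)^365 − 1 = 2.286%
The highest effective annual rate is Beacon Savings at 3.065%.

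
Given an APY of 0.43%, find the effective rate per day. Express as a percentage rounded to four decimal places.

0.0012%

The per-day rate i satisfies (1 + i)^365 = 1 + 0.0043.
i = 1.0043^(1/365) − 1 = 0.0000118 = 0.0012%.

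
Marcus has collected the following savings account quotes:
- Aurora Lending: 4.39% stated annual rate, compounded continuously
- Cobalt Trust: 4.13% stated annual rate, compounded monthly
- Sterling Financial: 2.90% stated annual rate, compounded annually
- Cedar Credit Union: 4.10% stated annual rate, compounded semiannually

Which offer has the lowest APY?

Aurora Lending: e^0.0439 − 1 = 4.488%
Cobalt Trust: (1 + 0.0413/12)^12 − 1 = 4.209%
Sterling Financial: compounded annually, EAR = 2.900%
Cedar Credit Union: (1 + 0.0410/2)^2 − 1 = 4.142%
The lowest effective annual rate is Sterling Financial at 2.900%.

Sterling Financial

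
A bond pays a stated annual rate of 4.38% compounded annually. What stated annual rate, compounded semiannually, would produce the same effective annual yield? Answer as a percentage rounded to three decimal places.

Compounded annually, EAR = nominal = 0.043800.
Solve (1 + r/2)^2 = 1.043800: r/2 = 1.043800^(1/2) − 1 = 0.021665, so r = 0.043331 = 4.333%.

4.333%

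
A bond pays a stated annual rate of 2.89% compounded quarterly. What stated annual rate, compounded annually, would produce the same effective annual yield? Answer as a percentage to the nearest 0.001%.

EAR = (1 + 0.0289/4)^4 − 1 = 0.029215.
Compounded annually, the equivalent nominal rate is the EAR itself: 2.921%.

2.921%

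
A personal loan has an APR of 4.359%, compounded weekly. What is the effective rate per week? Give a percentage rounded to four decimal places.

0.0838%

With a nominal annual rate compounded weekly, the periodic rate is the nominal rate divided by 52.
i = 0.04359 / 52 = 0.0008383 = 0.0838%.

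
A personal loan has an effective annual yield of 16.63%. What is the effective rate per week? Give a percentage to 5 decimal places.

0.29628%

The per-week rate i satisfies (1 + i)^52 = 1 + 0.1663.
i = 1.1663^(1/52) − 1 = 0.0029628 = 0.29628%.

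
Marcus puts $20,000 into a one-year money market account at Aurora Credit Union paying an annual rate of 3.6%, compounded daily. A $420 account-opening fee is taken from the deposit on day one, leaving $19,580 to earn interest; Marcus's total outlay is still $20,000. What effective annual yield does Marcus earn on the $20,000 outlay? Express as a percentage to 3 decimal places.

Value after one year: 19,580 × (1 + 0.036/365)^365 = 19,580 × 1.036654 = $20,297.69.
Effective yield on the $20,000 outlay: 20,297.69 / 20,000 − 1 = 0.014884 = 1.488%.

1.488%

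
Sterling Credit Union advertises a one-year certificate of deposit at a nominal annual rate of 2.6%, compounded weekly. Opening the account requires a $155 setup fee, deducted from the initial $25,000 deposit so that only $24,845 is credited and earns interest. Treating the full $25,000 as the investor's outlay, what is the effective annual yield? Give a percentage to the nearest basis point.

2.00%

Value after one year: 24,845 × (1 + 0.026/52)^52 = 24,845 × 1.026334 = $25,499.28.
Effective yield on the $25,000 outlay: 25,499.28 / 25,000 − 1 = 0.019971 = 2.00%.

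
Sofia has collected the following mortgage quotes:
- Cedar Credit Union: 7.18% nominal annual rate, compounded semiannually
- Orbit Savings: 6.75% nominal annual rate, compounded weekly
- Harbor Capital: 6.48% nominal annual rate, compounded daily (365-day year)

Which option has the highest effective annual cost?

Cedar Credit Union

Cedar Credit Union: (1 + 0.0718/2)^2 − 1 = 7.309%
Orbit Savings: (1 + 0.0675/52)^52 − 1 = 6.978%
Harbor Capital: (1 + 0.0648/365)^365 − 1 = 6.694%
The highest effective annual rate is Cedar Credit Union at 7.309%.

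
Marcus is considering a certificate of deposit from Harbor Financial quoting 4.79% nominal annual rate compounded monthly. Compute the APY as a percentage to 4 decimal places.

EAR = (1 + 0.0479/12)^12 − 1.
= 1.048966 − 1 = 4.8966%.

4.8966%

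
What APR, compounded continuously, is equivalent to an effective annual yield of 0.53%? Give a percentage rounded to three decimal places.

0.529%

Continuous: nominal r satisfies e^r − 1 = 0.0053.
r = ln(1 + 0.0053) = ln(1.0053) = 0.005286 = 0.529%.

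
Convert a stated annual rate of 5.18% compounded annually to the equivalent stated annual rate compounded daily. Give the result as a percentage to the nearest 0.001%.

Compounded annually, EAR = nominal = 0.051800.
Solve (1 + r/365)^365 = 1.051800: r/365 = 1.051800^(1/365) − 1 = 0.000138, so r = 0.050506 = 5.051%.

5.051%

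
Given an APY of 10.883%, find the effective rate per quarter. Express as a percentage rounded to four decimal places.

The per-quarter rate i satisfies (1 + i)^4 = 1 + 0.10883.
i = 1.10883^(1/4) − 1 = 0.0261627 = 2.6163%.

2.6163%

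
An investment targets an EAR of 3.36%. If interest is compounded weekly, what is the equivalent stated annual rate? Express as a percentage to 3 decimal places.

3.306%

(1 + r/52)^52 − 1 = 0.0336, so 1 + r/52 = 1.0336^(1/52).
r/52 = 0.000636, so r = 0.033058 = 3.306%.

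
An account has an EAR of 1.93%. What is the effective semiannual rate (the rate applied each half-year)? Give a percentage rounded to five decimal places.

The per-half-year rate i satisfies (1 + i)^2 = 1 + 0.0193.
i = 1.0193^(1/2) − 1 = 0.0096039 = 0.96039%.

0.96039%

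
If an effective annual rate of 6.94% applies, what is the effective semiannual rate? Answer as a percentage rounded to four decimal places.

The per-half-year rate i satisfies (1 + i)^2 = 1 + 0.0694.
i = 1.0694^(1/2) − 1 = 0.0341180 = 3.4118%.

3.4118%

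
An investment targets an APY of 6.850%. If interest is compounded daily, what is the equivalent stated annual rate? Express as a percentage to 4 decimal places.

6.6262%

(1 + r/365)^365 − 1 = 0.06850, so 1 + r/365 = 1.06850^(1/365).
r/365 = 0.000182, so r = 0.066262 = 6.6262%.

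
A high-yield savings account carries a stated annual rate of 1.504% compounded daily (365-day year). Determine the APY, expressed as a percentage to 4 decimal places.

1.5153%

EAR = (1 + 0.01504/365)^365 − 1.
= (1 + 0.000041)^365 − 1 = 1.015153 − 1 = 1.5153%.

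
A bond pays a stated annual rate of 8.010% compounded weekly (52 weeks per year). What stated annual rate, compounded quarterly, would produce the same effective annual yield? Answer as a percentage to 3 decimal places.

EAR = (1 + 0.08010/52)^52 − 1 = 0.083329.
Solve (1 + r/4)^4 = 1.083329: r/4 = 1.083329^(1/4) − 1 = 0.020211, so r = 0.080845 = 8.084%.

8.084%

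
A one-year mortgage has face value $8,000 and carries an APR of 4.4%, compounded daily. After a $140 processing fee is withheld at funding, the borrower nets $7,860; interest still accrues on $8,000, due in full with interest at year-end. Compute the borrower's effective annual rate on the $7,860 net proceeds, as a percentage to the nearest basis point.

Amount owed after one year: 8,000 × (1 + 0.044/365)^365 = 8,000 × 1.044980 = $8,359.84.
Effective rate on net proceeds: 8,359.84 / 7,860 − 1 = 0.063592 = 6.36%.

6.36%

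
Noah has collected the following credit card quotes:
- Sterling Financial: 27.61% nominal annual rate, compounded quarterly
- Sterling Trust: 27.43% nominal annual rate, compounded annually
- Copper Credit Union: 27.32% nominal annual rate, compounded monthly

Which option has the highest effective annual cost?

Sterling Financial: (1 + 0.2761/4)^4 − 1 = 30.602%
Sterling Trust: compounded annually, EAR = 27.430%
Copper Credit Union: (1 + 0.2732/12)^12 − 1 = 31.014%
The highest effective annual rate is Copper Credit Union at 31.014%.

Copper Credit Union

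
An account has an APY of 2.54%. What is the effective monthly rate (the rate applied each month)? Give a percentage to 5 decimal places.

The per-month rate i satisfies (1 + i)^12 = 1 + 0.0254.
i = 1.0254^(1/12) − 1 = 0.0020924 = 0.20924%.

0.20924%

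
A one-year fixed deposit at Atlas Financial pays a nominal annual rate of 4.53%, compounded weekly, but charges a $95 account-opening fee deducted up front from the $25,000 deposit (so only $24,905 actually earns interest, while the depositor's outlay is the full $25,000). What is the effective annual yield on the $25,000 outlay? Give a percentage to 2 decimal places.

Value after one year: 24,905 × (1 + 0.0453/52)^52 = 24,905 × 1.046321 = $26,058.63.
Effective yield on the $25,000 outlay: 26,058.63 / 25,000 − 1 = 0.042345 = 4.23%.

4.23%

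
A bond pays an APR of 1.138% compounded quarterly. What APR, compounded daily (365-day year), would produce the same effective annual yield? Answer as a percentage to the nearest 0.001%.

1.136%

EAR = (1 + 0.01138/4)^4 − 1 = 0.011429.
Solve (1 + r/365)^365 = 1.011429: r/365 = 1.011429^(1/365) − 1 = 0.000031, so r = 0.011364 = 1.136%.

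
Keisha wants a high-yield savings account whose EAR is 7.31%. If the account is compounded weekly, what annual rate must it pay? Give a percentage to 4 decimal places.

(1 + r/52)^52 − 1 = 0.0731, so 1 + r/52 = 1.0731^(1/52).
r/52 = 0.001358, so r = 0.070600 = 7.0600%.

7.0600%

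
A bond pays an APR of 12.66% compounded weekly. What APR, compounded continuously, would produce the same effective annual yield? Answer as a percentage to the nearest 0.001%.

12.645%

EAR = (1 + 0.1266/52)^52 − 1 = 0.134788.
Equivalent continuous rate: r = ln(1 + 0.134788) = 0.126446 = 12.645%.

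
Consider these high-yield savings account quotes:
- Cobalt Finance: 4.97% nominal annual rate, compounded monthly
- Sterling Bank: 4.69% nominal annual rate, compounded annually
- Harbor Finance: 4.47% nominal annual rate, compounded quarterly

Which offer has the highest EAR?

Cobalt Finance

Cobalt Finance: (1 + 0.0497/12)^12 − 1 = 5.085%
Sterling Bank: compounded annually, EAR = 4.690%
Harbor Finance: (1 + 0.0447/4)^4 − 1 = 4.545%
The highest effective annual rate is Cobalt Finance at 5.085%.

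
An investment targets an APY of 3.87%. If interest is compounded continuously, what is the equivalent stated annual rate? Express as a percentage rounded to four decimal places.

Continuous: nominal r satisfies e^r − 1 = 0.0387.
r = ln(1 + 0.0387) = ln(1.0387) = 0.037970 = 3.7970%.

3.7970%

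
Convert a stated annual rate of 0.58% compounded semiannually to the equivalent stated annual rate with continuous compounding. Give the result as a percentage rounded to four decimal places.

EAR = (1 + 0.0058/2)^2 − 1 = 0.005808.
Equivalent continuous rate: r = ln(1 + 0.005808) = 0.005792 = 0.5792%.

0.5792%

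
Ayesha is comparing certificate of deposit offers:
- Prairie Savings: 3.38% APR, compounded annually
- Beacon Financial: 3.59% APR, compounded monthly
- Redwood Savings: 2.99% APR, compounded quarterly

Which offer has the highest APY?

Beacon Financial

Prairie Savings: compounded annually, EAR = 3.380%
Beacon Financial: (1 + 0.0359/12)^12 − 1 = 3.650%
Redwood Savings: (1 + 0.0299/4)^4 − 1 = 3.024%
The highest effective annual rate is Beacon Financial at 3.650%.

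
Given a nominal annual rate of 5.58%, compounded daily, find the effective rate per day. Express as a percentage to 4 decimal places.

With a nominal annual rate compounded daily, the periodic rate is the nominal rate divided by 365.
i = 0.0558 / 365 = 0.0001529 = 0.0153%.

0.0153%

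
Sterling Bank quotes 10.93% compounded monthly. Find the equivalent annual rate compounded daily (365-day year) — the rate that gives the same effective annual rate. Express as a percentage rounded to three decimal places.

10.882%

EAR = (1 + 0.1093/12)^12 − 1 = 0.114945.
Solve (1 + r/365)^365 = 1.114945: r/365 = 1.114945^(1/365) − 1 = 0.000298, so r = 0.108821 = 10.882%.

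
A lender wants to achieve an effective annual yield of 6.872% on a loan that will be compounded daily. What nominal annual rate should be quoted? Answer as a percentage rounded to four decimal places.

6.6468%

(1 + r/365)^365 − 1 = 0.06872, so 1 + r/365 = 1.06872^(1/365).
r/365 = 0.000182, so r = 0.066468 = 6.6468%.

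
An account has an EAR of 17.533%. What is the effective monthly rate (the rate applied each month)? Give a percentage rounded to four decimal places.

The per-month rate i satisfies (1 + i)^12 = 1 + 0.17533.
i = 1.17533^(1/12) − 1 = 0.0135534 = 1.3553%.

1.3553%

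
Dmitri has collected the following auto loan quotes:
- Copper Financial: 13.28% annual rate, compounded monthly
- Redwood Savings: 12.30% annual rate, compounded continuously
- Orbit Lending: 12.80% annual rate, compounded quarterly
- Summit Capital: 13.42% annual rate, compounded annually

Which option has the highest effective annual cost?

Copper Financial: (1 + 0.1328/12)^12 − 1 = 14.119%
Redwood Savings: e^0.1230 − 1 = 13.088%
Orbit Lending: (1 + 0.1280/4)^4 − 1 = 13.428%
Summit Capital: compounded annually, EAR = 13.420%
The highest effective annual rate is Copper Financial at 14.119%.

Copper Financial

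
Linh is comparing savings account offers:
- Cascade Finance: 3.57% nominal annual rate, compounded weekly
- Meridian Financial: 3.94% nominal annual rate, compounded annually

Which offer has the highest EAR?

Cascade Finance: (1 + 0.0357/52)^52 − 1 = 3.633%
Meridian Financial: compounded annually, EAR = 3.940%
The highest effective annual rate is Meridian Financial at 3.940%.

Meridian Financial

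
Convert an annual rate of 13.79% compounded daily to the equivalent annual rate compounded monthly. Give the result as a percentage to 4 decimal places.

13.8669%

EAR = (1 + 0.1379/365)^365 − 1 = 0.147831.
Solve (1 + r/12)^12 = 1.147831: r/12 = 1.147831^(1/12) − 1 = 0.011556, so r = 0.138669 = 13.8669%.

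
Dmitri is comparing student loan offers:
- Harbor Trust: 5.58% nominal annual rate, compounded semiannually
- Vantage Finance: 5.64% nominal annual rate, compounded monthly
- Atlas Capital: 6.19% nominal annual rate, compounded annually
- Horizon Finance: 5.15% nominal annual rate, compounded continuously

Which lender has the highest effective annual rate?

Atlas Capital

Harbor Trust: (1 + 0.0558/2)^2 − 1 = 5.658%
Vantage Finance: (1 + 0.0564/12)^12 − 1 = 5.788%
Atlas Capital: compounded annually, EAR = 6.190%
Horizon Finance: e^0.0515 − 1 = 5.285%
The highest effective annual rate is Atlas Capital at 6.190%.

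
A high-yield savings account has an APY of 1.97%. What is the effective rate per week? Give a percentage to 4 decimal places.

0.0375%

The per-week rate i satisfies (1 + i)^52 = 1 + 0.0197.
i = 1.0197^(1/52) − 1 = 0.0003752 = 0.0375%.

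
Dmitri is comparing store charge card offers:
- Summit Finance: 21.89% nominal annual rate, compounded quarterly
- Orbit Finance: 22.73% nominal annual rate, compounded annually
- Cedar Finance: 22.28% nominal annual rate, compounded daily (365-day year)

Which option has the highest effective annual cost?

Summit Finance: (1 + 0.2189/4)^4 − 1 = 23.753%
Orbit Finance: compounded annually, EAR = 22.730%
Cedar Finance: (1 + 0.2228/365)^365 − 1 = 24.949%
The highest effective annual rate is Cedar Finance at 24.949%.

Cedar Finance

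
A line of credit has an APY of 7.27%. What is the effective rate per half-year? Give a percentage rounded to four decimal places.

3.5712%

The per-half-year rate i satisfies (1 + i)^2 = 1 + 0.0727.
i = 1.0727^(1/2) − 1 = 0.0357123 = 3.5712%.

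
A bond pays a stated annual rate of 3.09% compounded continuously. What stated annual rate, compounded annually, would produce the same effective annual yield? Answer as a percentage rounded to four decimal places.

3.1382%

EAR under continuous compounding: e^0.0309 − 1 = 0.031382.
Compounded annually, the equivalent nominal rate is the EAR itself: 3.1382%.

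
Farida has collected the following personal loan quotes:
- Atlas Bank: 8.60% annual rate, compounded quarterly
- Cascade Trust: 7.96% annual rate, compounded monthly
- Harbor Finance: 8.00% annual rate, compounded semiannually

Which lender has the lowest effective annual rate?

Atlas Bank: (1 + 0.0860/4)^4 − 1 = 8.881%
Cascade Trust: (1 + 0.0796/12)^12 − 1 = 8.257%
Harbor Finance: (1 + 0.0800/2)^2 − 1 = 8.160%
The lowest effective annual rate is Harbor Finance at 8.160%.

Harbor Finance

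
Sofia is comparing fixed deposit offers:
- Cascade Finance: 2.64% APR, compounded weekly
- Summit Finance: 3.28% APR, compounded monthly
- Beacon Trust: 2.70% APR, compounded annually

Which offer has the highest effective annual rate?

Summit Finance

Cascade Finance: (1 + 0.0264/52)^52 − 1 = 2.674%
Summit Finance: (1 + 0.0328/12)^12 − 1 = 3.330%
Beacon Trust: compounded annually, EAR = 2.700%
The highest effective annual rate is Summit Finance at 3.330%.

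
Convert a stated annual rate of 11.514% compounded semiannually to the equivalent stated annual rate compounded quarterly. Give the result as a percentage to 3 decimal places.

EAR = (1 + 0.11514/2)^2 − 1 = 0.118454.
Solve (1 + r/4)^4 = 1.118454: r/4 = 1.118454^(1/4) − 1 = 0.028382, so r = 0.113529 = 11.353%.

11.353%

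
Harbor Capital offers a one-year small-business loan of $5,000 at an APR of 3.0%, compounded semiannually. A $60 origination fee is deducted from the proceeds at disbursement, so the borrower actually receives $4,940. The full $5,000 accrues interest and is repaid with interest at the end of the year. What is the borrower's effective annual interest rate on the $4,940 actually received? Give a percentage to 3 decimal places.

4.274%

Amount owed after one year: 5,000 × (1 + 0.030/2)^2 = 5,000 × 1.030225 = $5,151.12.
Effective rate on net proceeds: 5,151.12 / 4,940 − 1 = 0.042738 = 4.274%.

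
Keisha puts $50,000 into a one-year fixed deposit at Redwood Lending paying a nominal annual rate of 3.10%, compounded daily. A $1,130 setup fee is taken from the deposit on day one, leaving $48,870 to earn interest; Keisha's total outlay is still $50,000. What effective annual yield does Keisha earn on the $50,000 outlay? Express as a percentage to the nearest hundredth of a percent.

Value after one year: 48,870 × (1 + 0.0310/365)^365 = 48,870 × 1.031484 = $50,408.63.
Effective yield on the $50,000 outlay: 50,408.63 / 50,000 − 1 = 0.008173 = 0.82%.

0.82%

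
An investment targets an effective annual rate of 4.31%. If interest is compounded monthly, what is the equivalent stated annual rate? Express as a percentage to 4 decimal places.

4.2271%

(1 + r/12)^12 − 1 = 0.0431, so 1 + r/12 = 1.0431^(1/12).
r/12 = 0.003523, so r = 0.042271 = 4.2271%.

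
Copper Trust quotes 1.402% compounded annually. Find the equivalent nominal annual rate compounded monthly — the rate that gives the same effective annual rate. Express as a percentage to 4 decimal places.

1.3931%

Compounded annually, EAR = nominal = 0.014020.
Solve (1 + r/12)^12 = 1.014020: r/12 = 1.014020^(1/12) − 1 = 0.001161, so r = 0.013931 = 1.3931%.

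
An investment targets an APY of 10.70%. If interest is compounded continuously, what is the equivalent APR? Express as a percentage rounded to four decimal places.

10.1654%

Continuous: nominal r satisfies e^r − 1 = 0.1070.
r = ln(1 + 0.1070) = ln(1.1070) = 0.101654 = 10.1654%.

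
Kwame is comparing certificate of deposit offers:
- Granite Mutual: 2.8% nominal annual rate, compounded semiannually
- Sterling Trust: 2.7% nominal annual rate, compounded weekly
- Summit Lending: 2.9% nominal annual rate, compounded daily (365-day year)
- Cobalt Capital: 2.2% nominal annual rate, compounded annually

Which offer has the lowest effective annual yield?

Granite Mutual: (1 + 0.028/2)^2 − 1 = 2.820%
Sterling Trust: (1 + 0.027/52)^52 − 1 = 2.736%
Summit Lending: (1 + 0.029/365)^365 − 1 = 2.942%
Cobalt Capital: compounded annually, EAR = 2.200%
The lowest effective annual rate is Cobalt Capital at 2.200%.

Cobalt Capital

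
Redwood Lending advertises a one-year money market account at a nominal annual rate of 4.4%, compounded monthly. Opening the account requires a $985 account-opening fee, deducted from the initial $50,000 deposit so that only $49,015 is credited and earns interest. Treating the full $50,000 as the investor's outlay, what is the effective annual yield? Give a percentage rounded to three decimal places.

Value after one year: 49,015 × (1 + 0.044/12)^12 = 49,015 × 1.044898 = $51,215.69.
Effective yield on the $50,000 outlay: 51,215.69 / 50,000 − 1 = 0.024314 = 2.431%.

2.431%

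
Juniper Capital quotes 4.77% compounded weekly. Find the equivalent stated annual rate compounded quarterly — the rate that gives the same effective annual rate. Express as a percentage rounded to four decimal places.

4.7963%

EAR = (1 + 0.0477/52)^52 − 1 = 0.048833.
Solve (1 + r/4)^4 = 1.048833: r/4 = 1.048833^(1/4) − 1 = 0.011991, so r = 0.047963 = 4.7963%.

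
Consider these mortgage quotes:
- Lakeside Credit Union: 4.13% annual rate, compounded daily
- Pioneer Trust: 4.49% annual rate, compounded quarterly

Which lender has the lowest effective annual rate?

Lakeside Credit Union: (1 + 0.0413/365)^365 − 1 = 4.216%
Pioneer Trust: (1 + 0.0449/4)^4 − 1 = 4.566%
The lowest effective annual rate is Lakeside Credit Union at 4.216%.

Lakeside Credit Union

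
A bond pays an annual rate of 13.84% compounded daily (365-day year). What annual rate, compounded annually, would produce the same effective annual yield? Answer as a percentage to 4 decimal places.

EAR = (1 + 0.1384/365)^365 − 1 = 0.148405.
Compounded annually, the equivalent nominal rate is the EAR itself: 14.8405%.

14.8405%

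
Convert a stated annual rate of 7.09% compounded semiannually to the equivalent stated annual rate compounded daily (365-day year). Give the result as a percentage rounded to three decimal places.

6.968%

EAR = (1 + 0.0709/2)^2 − 1 = 0.072157.
Solve (1 + r/365)^365 = 1.072157: r/365 = 1.072157^(1/365) − 1 = 0.000191, so r = 0.069679 = 6.968%.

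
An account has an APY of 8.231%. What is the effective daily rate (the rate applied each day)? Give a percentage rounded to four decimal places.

The per-day rate i satisfies (1 + i)^365 = 1 + 0.08231.
i = 1.08231^(1/365) − 1 = 0.0002167 = 0.0217%.

0.0217%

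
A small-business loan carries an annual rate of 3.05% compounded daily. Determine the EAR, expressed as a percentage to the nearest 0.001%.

3.097%

EAR = (1 + 0.0305/365)^365 − 1.
= (1 + 0.000084)^365 − 1 = 1.030969 − 1 = 3.097%.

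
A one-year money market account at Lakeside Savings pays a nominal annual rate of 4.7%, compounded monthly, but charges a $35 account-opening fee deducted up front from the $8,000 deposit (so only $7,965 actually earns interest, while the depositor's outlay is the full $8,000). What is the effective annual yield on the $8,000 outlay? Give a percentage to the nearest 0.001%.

Value after one year: 7,965 × (1 + 0.047/12)^12 = 7,965 × 1.048026 = $8,347.53.
Effective yield on the $8,000 outlay: 8,347.53 / 8,000 − 1 = 0.043441 = 4.344%.

4.344%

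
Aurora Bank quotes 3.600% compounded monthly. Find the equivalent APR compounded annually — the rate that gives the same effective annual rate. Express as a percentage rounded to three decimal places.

3.660%

EAR = (1 + 0.03600/12)^12 − 1 = 0.036600.
Compounded annually, the equivalent nominal rate is the EAR itself: 3.660%.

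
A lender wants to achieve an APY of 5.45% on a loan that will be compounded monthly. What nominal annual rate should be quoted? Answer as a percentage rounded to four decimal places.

(1 + r/12)^12 − 1 = 0.0545, so 1 + r/12 = 1.0545^(1/12).
r/12 = 0.004432, so r = 0.053184 = 5.3184%.

5.3184%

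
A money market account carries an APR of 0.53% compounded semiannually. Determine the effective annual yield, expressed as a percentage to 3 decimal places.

EAR = (1 + 0.0053/2)^2 − 1.
= (1 + 0.002650)^2 − 1 = 1.005307 − 1 = 0.531%.

0.531%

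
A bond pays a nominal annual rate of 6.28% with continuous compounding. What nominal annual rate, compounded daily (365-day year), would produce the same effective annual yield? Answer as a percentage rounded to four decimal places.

6.2805%

EAR under continuous compounding: e^0.0628 − 1 = 0.064814.
Solve (1 + r/365)^365 = 1.064814: r/365 = 1.064814^(1/365) − 1 = 0.000172, so r = 0.062805 = 6.2805%.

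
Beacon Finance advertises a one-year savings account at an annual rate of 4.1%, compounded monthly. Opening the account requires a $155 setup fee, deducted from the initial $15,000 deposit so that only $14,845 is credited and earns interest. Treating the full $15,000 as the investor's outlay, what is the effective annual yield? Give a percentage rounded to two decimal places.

3.10%

Value after one year: 14,845 × (1 + 0.041/12)^12 = 14,845 × 1.041779 = $15,465.21.
Effective yield on the $15,000 outlay: 15,465.21 / 15,000 − 1 = 0.031014 = 3.10%.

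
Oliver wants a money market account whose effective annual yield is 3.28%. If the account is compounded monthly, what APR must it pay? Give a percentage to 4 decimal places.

(1 + r/12)^12 − 1 = 0.0328, so 1 + r/12 = 1.0328^(1/12).
r/12 = 0.002693, so r = 0.032317 = 3.2317%.

3.2317%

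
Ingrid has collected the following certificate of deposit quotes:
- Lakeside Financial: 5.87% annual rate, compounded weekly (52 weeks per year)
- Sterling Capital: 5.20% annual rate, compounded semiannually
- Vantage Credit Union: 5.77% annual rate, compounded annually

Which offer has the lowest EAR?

Sterling Capital

Lakeside Financial: (1 + 0.0587/52)^52 − 1 = 6.042%
Sterling Capital: (1 + 0.0520/2)^2 − 1 = 5.268%
Vantage Credit Union: compounded annually, EAR = 5.770%
The lowest effective annual rate is Sterling Capital at 5.268%.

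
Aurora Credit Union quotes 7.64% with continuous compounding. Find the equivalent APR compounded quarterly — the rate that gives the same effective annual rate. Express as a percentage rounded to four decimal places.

7.7134%

EAR under continuous compounding: e^0.0764 − 1 = 0.079394.
Solve (1 + r/4)^4 = 1.079394: r/4 = 1.079394^(1/4) − 1 = 0.019284, so r = 0.077134 = 7.7134%.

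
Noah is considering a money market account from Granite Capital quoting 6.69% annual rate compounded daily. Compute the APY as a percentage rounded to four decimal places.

EAR = (1 + 0.0669/365)^365 − 1.
= (1 + 0.000183)^365 − 1 = 1.069182 − 1 = 6.9182%.

6.9182%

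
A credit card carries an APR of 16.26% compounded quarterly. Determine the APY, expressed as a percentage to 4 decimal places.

EAR = (1 + 0.1626/4)^4 − 1.
= (1 + 0.040650)^4 − 1 = 1.172786 − 1 = 17.2786%.

17.2786%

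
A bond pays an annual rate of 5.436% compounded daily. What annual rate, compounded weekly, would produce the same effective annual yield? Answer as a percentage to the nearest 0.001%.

5.438%

EAR = (1 + 0.05436/365)^365 − 1 = 0.055860.
Solve (1 + r/52)^52 = 1.055860: r/52 = 1.055860^(1/52) − 1 = 0.001046, so r = 0.054384 = 5.438%.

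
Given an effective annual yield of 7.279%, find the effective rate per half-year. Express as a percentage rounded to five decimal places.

The per-half-year rate i satisfies (1 + i)^2 = 1 + 0.07279.
i = 1.07279^(1/2) − 1 = 0.0357558 = 3.57558%.

3.57558%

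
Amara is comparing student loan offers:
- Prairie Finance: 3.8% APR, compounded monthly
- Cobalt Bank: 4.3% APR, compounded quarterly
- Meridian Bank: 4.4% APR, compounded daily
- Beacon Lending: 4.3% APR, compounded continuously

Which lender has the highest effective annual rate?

Meridian Bank

Prairie Finance: (1 + 0.038/12)^12 − 1 = 3.867%
Cobalt Bank: (1 + 0.043/4)^4 − 1 = 4.370%
Meridian Bank: (1 + 0.044/365)^365 − 1 = 4.498%
Beacon Lending: e^0.043 − 1 = 4.394%
The highest effective annual rate is Meridian Bank at 4.498%.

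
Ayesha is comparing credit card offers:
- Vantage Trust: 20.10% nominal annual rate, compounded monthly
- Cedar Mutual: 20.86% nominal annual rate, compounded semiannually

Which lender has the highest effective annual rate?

Vantage Trust: (1 + 0.2010/12)^12 − 1 = 22.059%
Cedar Mutual: (1 + 0.2086/2)^2 − 1 = 21.948%
The highest effective annual rate is Vantage Trust at 22.059%.

Vantage Trust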